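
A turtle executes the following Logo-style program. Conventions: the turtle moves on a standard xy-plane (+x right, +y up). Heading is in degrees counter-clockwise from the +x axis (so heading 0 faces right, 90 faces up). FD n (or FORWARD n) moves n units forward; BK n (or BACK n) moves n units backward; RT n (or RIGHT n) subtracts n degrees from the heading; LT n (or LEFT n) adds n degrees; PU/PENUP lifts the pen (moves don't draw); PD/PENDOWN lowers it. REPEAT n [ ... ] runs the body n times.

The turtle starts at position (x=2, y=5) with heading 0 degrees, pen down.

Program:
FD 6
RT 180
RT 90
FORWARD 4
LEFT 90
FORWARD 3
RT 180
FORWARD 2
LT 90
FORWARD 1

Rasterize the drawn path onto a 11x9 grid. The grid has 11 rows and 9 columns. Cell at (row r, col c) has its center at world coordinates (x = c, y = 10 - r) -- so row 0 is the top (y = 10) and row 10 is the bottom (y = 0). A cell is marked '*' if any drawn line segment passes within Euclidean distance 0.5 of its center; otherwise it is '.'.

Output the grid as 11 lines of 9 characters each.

Segment 0: (2,5) -> (8,5)
Segment 1: (8,5) -> (8,9)
Segment 2: (8,9) -> (5,9)
Segment 3: (5,9) -> (7,9)
Segment 4: (7,9) -> (7,10)

Answer: .......*.
.....****
........*
........*
........*
..*******
.........
.........
.........
.........
.........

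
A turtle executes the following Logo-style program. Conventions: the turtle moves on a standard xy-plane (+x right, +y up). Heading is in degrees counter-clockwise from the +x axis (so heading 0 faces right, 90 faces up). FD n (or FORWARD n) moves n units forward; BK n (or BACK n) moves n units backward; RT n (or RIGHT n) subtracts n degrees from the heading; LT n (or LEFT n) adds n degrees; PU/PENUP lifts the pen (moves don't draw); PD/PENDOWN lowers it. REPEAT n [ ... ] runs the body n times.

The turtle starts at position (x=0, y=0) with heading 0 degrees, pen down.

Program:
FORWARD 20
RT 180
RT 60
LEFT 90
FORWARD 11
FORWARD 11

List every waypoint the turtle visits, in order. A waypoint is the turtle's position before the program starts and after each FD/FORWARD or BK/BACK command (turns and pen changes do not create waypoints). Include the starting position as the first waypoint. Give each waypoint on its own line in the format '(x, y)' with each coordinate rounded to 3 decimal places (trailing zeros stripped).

Answer: (0, 0)
(20, 0)
(10.474, -5.5)
(0.947, -11)

Derivation:
Executing turtle program step by step:
Start: pos=(0,0), heading=0, pen down
FD 20: (0,0) -> (20,0) [heading=0, draw]
RT 180: heading 0 -> 180
RT 60: heading 180 -> 120
LT 90: heading 120 -> 210
FD 11: (20,0) -> (10.474,-5.5) [heading=210, draw]
FD 11: (10.474,-5.5) -> (0.947,-11) [heading=210, draw]
Final: pos=(0.947,-11), heading=210, 3 segment(s) drawn
Waypoints (4 total):
(0, 0)
(20, 0)
(10.474, -5.5)
(0.947, -11)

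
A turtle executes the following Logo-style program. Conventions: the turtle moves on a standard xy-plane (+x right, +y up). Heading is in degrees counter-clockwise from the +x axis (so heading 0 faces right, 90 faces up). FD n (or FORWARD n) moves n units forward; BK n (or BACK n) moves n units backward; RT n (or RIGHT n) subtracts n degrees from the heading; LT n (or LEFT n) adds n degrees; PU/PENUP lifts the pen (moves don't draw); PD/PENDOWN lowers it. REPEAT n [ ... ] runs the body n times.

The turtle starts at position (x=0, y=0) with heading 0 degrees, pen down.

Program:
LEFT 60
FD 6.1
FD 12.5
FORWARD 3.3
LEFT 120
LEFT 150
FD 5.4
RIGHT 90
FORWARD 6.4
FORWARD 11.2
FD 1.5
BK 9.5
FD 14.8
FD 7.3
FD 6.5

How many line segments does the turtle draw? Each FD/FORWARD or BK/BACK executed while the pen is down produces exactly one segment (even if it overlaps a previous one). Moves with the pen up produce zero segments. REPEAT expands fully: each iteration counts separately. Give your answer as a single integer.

Answer: 11

Derivation:
Executing turtle program step by step:
Start: pos=(0,0), heading=0, pen down
LT 60: heading 0 -> 60
FD 6.1: (0,0) -> (3.05,5.283) [heading=60, draw]
FD 12.5: (3.05,5.283) -> (9.3,16.108) [heading=60, draw]
FD 3.3: (9.3,16.108) -> (10.95,18.966) [heading=60, draw]
LT 120: heading 60 -> 180
LT 150: heading 180 -> 330
FD 5.4: (10.95,18.966) -> (15.627,16.266) [heading=330, draw]
RT 90: heading 330 -> 240
FD 6.4: (15.627,16.266) -> (12.427,10.723) [heading=240, draw]
FD 11.2: (12.427,10.723) -> (6.827,1.024) [heading=240, draw]
FD 1.5: (6.827,1.024) -> (6.077,-0.275) [heading=240, draw]
BK 9.5: (6.077,-0.275) -> (10.827,7.952) [heading=240, draw]
FD 14.8: (10.827,7.952) -> (3.427,-4.865) [heading=240, draw]
FD 7.3: (3.427,-4.865) -> (-0.223,-11.187) [heading=240, draw]
FD 6.5: (-0.223,-11.187) -> (-3.473,-16.816) [heading=240, draw]
Final: pos=(-3.473,-16.816), heading=240, 11 segment(s) drawn
Segments drawn: 11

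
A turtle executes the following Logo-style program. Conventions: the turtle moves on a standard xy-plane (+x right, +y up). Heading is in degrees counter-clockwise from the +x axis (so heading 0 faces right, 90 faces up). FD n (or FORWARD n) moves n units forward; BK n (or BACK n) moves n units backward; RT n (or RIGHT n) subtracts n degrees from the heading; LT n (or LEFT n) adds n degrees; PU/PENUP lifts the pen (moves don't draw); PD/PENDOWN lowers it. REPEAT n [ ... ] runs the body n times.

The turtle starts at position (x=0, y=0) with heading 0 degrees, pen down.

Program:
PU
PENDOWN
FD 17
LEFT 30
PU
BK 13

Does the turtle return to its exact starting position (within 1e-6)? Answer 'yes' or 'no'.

Executing turtle program step by step:
Start: pos=(0,0), heading=0, pen down
PU: pen up
PD: pen down
FD 17: (0,0) -> (17,0) [heading=0, draw]
LT 30: heading 0 -> 30
PU: pen up
BK 13: (17,0) -> (5.742,-6.5) [heading=30, move]
Final: pos=(5.742,-6.5), heading=30, 1 segment(s) drawn

Start position: (0, 0)
Final position: (5.742, -6.5)
Distance = 8.673; >= 1e-6 -> NOT closed

Answer: no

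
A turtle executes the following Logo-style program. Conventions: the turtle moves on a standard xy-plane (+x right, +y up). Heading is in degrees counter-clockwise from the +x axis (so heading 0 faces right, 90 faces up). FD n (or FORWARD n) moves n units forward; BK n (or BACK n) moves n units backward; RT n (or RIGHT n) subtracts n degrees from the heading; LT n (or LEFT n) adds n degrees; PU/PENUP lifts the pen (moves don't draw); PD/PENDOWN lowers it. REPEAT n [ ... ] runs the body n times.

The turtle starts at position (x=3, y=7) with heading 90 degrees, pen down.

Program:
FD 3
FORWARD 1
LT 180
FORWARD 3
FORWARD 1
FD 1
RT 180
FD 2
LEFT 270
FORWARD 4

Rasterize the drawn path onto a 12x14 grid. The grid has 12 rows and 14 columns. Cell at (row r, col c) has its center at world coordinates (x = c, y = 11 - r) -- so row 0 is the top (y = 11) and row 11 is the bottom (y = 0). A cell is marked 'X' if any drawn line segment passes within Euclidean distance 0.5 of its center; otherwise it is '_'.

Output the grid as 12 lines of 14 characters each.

Segment 0: (3,7) -> (3,10)
Segment 1: (3,10) -> (3,11)
Segment 2: (3,11) -> (3,8)
Segment 3: (3,8) -> (3,7)
Segment 4: (3,7) -> (3,6)
Segment 5: (3,6) -> (3,8)
Segment 6: (3,8) -> (7,8)

Answer: ___X__________
___X__________
___X__________
___XXXXX______
___X__________
___X__________
______________
______________
______________
______________
______________
______________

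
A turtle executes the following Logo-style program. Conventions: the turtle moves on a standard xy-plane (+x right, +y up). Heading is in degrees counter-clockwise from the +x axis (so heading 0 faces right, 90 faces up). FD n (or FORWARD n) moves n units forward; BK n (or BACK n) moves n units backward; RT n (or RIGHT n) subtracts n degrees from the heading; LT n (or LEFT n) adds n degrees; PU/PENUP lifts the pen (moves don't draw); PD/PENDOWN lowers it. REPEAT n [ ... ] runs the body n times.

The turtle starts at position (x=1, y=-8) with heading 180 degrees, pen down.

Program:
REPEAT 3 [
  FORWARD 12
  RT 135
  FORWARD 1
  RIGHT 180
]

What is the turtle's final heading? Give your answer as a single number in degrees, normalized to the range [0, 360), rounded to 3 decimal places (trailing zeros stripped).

Answer: 315

Derivation:
Executing turtle program step by step:
Start: pos=(1,-8), heading=180, pen down
REPEAT 3 [
  -- iteration 1/3 --
  FD 12: (1,-8) -> (-11,-8) [heading=180, draw]
  RT 135: heading 180 -> 45
  FD 1: (-11,-8) -> (-10.293,-7.293) [heading=45, draw]
  RT 180: heading 45 -> 225
  -- iteration 2/3 --
  FD 12: (-10.293,-7.293) -> (-18.778,-15.778) [heading=225, draw]
  RT 135: heading 225 -> 90
  FD 1: (-18.778,-15.778) -> (-18.778,-14.778) [heading=90, draw]
  RT 180: heading 90 -> 270
  -- iteration 3/3 --
  FD 12: (-18.778,-14.778) -> (-18.778,-26.778) [heading=270, draw]
  RT 135: heading 270 -> 135
  FD 1: (-18.778,-26.778) -> (-19.485,-26.071) [heading=135, draw]
  RT 180: heading 135 -> 315
]
Final: pos=(-19.485,-26.071), heading=315, 6 segment(s) drawn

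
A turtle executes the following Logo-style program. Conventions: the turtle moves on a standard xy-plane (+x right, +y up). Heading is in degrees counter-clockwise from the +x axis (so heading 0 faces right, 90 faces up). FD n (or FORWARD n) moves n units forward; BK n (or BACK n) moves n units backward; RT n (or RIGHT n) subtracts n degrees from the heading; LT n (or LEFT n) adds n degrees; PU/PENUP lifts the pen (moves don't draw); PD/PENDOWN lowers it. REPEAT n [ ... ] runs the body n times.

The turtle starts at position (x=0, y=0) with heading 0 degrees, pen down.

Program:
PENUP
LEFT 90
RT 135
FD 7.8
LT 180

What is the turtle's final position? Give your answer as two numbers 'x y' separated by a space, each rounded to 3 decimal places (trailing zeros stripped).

Answer: 5.515 -5.515

Derivation:
Executing turtle program step by step:
Start: pos=(0,0), heading=0, pen down
PU: pen up
LT 90: heading 0 -> 90
RT 135: heading 90 -> 315
FD 7.8: (0,0) -> (5.515,-5.515) [heading=315, move]
LT 180: heading 315 -> 135
Final: pos=(5.515,-5.515), heading=135, 0 segment(s) drawn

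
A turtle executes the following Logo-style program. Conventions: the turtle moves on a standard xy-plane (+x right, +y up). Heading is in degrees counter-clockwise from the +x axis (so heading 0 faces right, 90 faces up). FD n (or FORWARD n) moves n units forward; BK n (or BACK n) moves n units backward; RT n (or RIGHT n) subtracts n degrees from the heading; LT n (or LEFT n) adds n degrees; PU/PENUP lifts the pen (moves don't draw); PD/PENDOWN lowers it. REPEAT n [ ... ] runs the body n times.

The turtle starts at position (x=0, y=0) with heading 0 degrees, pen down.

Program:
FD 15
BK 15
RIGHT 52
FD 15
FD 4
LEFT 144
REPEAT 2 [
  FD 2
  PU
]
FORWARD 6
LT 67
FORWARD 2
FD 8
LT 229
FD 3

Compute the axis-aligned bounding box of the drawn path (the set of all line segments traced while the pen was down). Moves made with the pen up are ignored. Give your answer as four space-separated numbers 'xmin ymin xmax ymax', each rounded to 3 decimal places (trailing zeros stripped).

Executing turtle program step by step:
Start: pos=(0,0), heading=0, pen down
FD 15: (0,0) -> (15,0) [heading=0, draw]
BK 15: (15,0) -> (0,0) [heading=0, draw]
RT 52: heading 0 -> 308
FD 15: (0,0) -> (9.235,-11.82) [heading=308, draw]
FD 4: (9.235,-11.82) -> (11.698,-14.972) [heading=308, draw]
LT 144: heading 308 -> 92
REPEAT 2 [
  -- iteration 1/2 --
  FD 2: (11.698,-14.972) -> (11.628,-12.973) [heading=92, draw]
  PU: pen up
  -- iteration 2/2 --
  FD 2: (11.628,-12.973) -> (11.558,-10.975) [heading=92, move]
  PU: pen up
]
FD 6: (11.558,-10.975) -> (11.349,-4.978) [heading=92, move]
LT 67: heading 92 -> 159
FD 2: (11.349,-4.978) -> (9.481,-4.262) [heading=159, move]
FD 8: (9.481,-4.262) -> (2.013,-1.395) [heading=159, move]
LT 229: heading 159 -> 28
FD 3: (2.013,-1.395) -> (4.662,0.014) [heading=28, move]
Final: pos=(4.662,0.014), heading=28, 5 segment(s) drawn

Segment endpoints: x in {0, 9.235, 11.628, 11.698, 15}, y in {-14.972, -12.973, -11.82, 0}
xmin=0, ymin=-14.972, xmax=15, ymax=0

Answer: 0 -14.972 15 0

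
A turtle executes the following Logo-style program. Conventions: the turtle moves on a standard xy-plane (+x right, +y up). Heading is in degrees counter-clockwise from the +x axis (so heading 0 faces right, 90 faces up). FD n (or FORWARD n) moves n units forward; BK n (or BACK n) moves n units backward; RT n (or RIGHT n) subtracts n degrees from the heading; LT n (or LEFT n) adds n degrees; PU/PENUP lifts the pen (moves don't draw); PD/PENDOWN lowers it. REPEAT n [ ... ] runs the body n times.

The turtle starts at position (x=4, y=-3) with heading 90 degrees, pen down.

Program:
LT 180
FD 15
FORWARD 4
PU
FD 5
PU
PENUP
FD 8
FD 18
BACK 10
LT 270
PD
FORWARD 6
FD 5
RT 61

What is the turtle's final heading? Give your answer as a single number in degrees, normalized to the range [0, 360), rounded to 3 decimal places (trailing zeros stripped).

Executing turtle program step by step:
Start: pos=(4,-3), heading=90, pen down
LT 180: heading 90 -> 270
FD 15: (4,-3) -> (4,-18) [heading=270, draw]
FD 4: (4,-18) -> (4,-22) [heading=270, draw]
PU: pen up
FD 5: (4,-22) -> (4,-27) [heading=270, move]
PU: pen up
PU: pen up
FD 8: (4,-27) -> (4,-35) [heading=270, move]
FD 18: (4,-35) -> (4,-53) [heading=270, move]
BK 10: (4,-53) -> (4,-43) [heading=270, move]
LT 270: heading 270 -> 180
PD: pen down
FD 6: (4,-43) -> (-2,-43) [heading=180, draw]
FD 5: (-2,-43) -> (-7,-43) [heading=180, draw]
RT 61: heading 180 -> 119
Final: pos=(-7,-43), heading=119, 4 segment(s) drawn

Answer: 119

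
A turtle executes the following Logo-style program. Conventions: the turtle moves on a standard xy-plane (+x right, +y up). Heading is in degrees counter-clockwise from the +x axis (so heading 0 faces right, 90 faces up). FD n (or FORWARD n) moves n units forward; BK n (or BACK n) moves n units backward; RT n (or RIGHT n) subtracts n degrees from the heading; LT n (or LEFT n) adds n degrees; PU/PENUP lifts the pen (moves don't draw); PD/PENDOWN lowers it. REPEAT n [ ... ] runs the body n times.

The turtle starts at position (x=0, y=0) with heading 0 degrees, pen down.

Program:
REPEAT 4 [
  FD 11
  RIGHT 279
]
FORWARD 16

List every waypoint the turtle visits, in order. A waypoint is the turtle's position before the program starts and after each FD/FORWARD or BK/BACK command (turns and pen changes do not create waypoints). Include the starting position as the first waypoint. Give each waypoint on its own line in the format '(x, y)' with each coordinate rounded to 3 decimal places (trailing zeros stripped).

Answer: (0, 0)
(11, 0)
(12.721, 10.865)
(2.259, 14.264)
(-2.735, 4.463)
(10.21, -4.942)

Derivation:
Executing turtle program step by step:
Start: pos=(0,0), heading=0, pen down
REPEAT 4 [
  -- iteration 1/4 --
  FD 11: (0,0) -> (11,0) [heading=0, draw]
  RT 279: heading 0 -> 81
  -- iteration 2/4 --
  FD 11: (11,0) -> (12.721,10.865) [heading=81, draw]
  RT 279: heading 81 -> 162
  -- iteration 3/4 --
  FD 11: (12.721,10.865) -> (2.259,14.264) [heading=162, draw]
  RT 279: heading 162 -> 243
  -- iteration 4/4 --
  FD 11: (2.259,14.264) -> (-2.735,4.463) [heading=243, draw]
  RT 279: heading 243 -> 324
]
FD 16: (-2.735,4.463) -> (10.21,-4.942) [heading=324, draw]
Final: pos=(10.21,-4.942), heading=324, 5 segment(s) drawn
Waypoints (6 total):
(0, 0)
(11, 0)
(12.721, 10.865)
(2.259, 14.264)
(-2.735, 4.463)
(10.21, -4.942)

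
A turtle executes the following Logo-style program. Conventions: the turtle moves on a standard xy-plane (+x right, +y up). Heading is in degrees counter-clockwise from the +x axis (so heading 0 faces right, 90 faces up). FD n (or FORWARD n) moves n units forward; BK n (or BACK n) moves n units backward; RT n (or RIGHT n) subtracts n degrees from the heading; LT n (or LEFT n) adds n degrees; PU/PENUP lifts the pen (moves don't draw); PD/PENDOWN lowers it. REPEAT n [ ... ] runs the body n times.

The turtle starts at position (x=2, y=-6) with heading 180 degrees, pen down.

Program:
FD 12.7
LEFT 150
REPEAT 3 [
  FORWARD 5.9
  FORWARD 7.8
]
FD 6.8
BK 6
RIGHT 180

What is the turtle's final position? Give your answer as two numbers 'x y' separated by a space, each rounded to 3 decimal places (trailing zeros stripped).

Answer: 25.586 -26.95

Derivation:
Executing turtle program step by step:
Start: pos=(2,-6), heading=180, pen down
FD 12.7: (2,-6) -> (-10.7,-6) [heading=180, draw]
LT 150: heading 180 -> 330
REPEAT 3 [
  -- iteration 1/3 --
  FD 5.9: (-10.7,-6) -> (-5.59,-8.95) [heading=330, draw]
  FD 7.8: (-5.59,-8.95) -> (1.165,-12.85) [heading=330, draw]
  -- iteration 2/3 --
  FD 5.9: (1.165,-12.85) -> (6.274,-15.8) [heading=330, draw]
  FD 7.8: (6.274,-15.8) -> (13.029,-19.7) [heading=330, draw]
  -- iteration 3/3 --
  FD 5.9: (13.029,-19.7) -> (18.139,-22.65) [heading=330, draw]
  FD 7.8: (18.139,-22.65) -> (24.894,-26.55) [heading=330, draw]
]
FD 6.8: (24.894,-26.55) -> (30.783,-29.95) [heading=330, draw]
BK 6: (30.783,-29.95) -> (25.586,-26.95) [heading=330, draw]
RT 180: heading 330 -> 150
Final: pos=(25.586,-26.95), heading=150, 9 segment(s) drawn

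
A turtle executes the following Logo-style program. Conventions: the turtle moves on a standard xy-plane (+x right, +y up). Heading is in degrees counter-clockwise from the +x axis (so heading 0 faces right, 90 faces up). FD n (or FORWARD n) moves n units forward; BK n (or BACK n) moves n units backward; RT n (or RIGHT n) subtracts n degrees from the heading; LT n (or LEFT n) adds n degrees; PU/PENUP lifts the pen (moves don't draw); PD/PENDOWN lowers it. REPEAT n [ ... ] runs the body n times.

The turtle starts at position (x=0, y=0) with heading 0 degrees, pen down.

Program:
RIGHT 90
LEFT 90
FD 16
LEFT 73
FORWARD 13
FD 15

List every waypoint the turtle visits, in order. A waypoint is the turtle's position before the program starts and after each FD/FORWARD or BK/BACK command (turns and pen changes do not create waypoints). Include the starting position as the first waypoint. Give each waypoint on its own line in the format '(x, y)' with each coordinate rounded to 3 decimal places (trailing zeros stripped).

Executing turtle program step by step:
Start: pos=(0,0), heading=0, pen down
RT 90: heading 0 -> 270
LT 90: heading 270 -> 0
FD 16: (0,0) -> (16,0) [heading=0, draw]
LT 73: heading 0 -> 73
FD 13: (16,0) -> (19.801,12.432) [heading=73, draw]
FD 15: (19.801,12.432) -> (24.186,26.777) [heading=73, draw]
Final: pos=(24.186,26.777), heading=73, 3 segment(s) drawn
Waypoints (4 total):
(0, 0)
(16, 0)
(19.801, 12.432)
(24.186, 26.777)

Answer: (0, 0)
(16, 0)
(19.801, 12.432)
(24.186, 26.777)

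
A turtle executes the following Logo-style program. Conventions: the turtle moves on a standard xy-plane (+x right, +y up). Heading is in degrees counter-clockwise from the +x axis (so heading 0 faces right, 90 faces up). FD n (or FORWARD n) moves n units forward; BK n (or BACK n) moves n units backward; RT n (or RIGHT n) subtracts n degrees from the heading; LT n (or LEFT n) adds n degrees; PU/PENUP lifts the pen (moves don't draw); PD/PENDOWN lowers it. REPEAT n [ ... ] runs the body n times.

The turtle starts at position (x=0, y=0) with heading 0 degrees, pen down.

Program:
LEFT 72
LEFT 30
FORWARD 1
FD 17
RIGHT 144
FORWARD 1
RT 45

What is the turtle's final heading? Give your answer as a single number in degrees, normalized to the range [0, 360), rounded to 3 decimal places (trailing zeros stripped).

Answer: 273

Derivation:
Executing turtle program step by step:
Start: pos=(0,0), heading=0, pen down
LT 72: heading 0 -> 72
LT 30: heading 72 -> 102
FD 1: (0,0) -> (-0.208,0.978) [heading=102, draw]
FD 17: (-0.208,0.978) -> (-3.742,17.607) [heading=102, draw]
RT 144: heading 102 -> 318
FD 1: (-3.742,17.607) -> (-2.999,16.938) [heading=318, draw]
RT 45: heading 318 -> 273
Final: pos=(-2.999,16.938), heading=273, 3 segment(s) drawn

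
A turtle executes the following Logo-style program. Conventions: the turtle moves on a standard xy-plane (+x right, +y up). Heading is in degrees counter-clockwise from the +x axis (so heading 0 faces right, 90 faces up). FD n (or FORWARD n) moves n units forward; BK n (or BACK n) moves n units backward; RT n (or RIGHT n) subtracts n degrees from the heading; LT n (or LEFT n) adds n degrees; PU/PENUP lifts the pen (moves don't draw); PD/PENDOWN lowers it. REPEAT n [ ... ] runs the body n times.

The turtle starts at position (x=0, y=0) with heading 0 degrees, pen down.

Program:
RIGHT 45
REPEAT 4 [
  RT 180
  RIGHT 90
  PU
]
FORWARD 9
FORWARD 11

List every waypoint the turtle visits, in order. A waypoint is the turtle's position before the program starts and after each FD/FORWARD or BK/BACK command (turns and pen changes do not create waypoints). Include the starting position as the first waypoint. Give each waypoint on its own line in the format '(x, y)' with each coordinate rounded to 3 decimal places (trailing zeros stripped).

Answer: (0, 0)
(6.364, -6.364)
(14.142, -14.142)

Derivation:
Executing turtle program step by step:
Start: pos=(0,0), heading=0, pen down
RT 45: heading 0 -> 315
REPEAT 4 [
  -- iteration 1/4 --
  RT 180: heading 315 -> 135
  RT 90: heading 135 -> 45
  PU: pen up
  -- iteration 2/4 --
  RT 180: heading 45 -> 225
  RT 90: heading 225 -> 135
  PU: pen up
  -- iteration 3/4 --
  RT 180: heading 135 -> 315
  RT 90: heading 315 -> 225
  PU: pen up
  -- iteration 4/4 --
  RT 180: heading 225 -> 45
  RT 90: heading 45 -> 315
  PU: pen up
]
FD 9: (0,0) -> (6.364,-6.364) [heading=315, move]
FD 11: (6.364,-6.364) -> (14.142,-14.142) [heading=315, move]
Final: pos=(14.142,-14.142), heading=315, 0 segment(s) drawn
Waypoints (3 total):
(0, 0)
(6.364, -6.364)
(14.142, -14.142)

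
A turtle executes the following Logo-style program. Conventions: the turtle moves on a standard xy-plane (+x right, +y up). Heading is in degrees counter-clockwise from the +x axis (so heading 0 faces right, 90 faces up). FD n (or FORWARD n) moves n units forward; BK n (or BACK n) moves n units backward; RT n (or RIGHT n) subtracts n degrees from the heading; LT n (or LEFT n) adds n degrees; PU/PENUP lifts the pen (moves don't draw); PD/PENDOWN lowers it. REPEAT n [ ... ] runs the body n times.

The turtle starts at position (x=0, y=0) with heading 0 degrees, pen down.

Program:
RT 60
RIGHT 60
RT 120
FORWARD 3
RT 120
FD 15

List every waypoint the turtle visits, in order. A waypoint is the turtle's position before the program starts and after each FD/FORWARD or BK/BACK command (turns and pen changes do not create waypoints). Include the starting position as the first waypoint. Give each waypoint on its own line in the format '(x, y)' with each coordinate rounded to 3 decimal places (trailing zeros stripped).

Executing turtle program step by step:
Start: pos=(0,0), heading=0, pen down
RT 60: heading 0 -> 300
RT 60: heading 300 -> 240
RT 120: heading 240 -> 120
FD 3: (0,0) -> (-1.5,2.598) [heading=120, draw]
RT 120: heading 120 -> 0
FD 15: (-1.5,2.598) -> (13.5,2.598) [heading=0, draw]
Final: pos=(13.5,2.598), heading=0, 2 segment(s) drawn
Waypoints (3 total):
(0, 0)
(-1.5, 2.598)
(13.5, 2.598)

Answer: (0, 0)
(-1.5, 2.598)
(13.5, 2.598)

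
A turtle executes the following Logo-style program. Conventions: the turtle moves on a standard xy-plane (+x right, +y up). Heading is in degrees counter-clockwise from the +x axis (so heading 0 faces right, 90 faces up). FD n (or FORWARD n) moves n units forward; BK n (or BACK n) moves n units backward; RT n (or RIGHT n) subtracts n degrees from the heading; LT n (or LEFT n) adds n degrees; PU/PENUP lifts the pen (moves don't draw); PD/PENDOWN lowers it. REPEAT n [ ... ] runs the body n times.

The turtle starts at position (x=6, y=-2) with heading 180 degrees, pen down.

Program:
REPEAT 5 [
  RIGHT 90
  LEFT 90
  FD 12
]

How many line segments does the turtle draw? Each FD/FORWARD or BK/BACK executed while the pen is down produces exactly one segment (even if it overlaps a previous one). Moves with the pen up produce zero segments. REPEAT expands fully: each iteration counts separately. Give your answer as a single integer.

Executing turtle program step by step:
Start: pos=(6,-2), heading=180, pen down
REPEAT 5 [
  -- iteration 1/5 --
  RT 90: heading 180 -> 90
  LT 90: heading 90 -> 180
  FD 12: (6,-2) -> (-6,-2) [heading=180, draw]
  -- iteration 2/5 --
  RT 90: heading 180 -> 90
  LT 90: heading 90 -> 180
  FD 12: (-6,-2) -> (-18,-2) [heading=180, draw]
  -- iteration 3/5 --
  RT 90: heading 180 -> 90
  LT 90: heading 90 -> 180
  FD 12: (-18,-2) -> (-30,-2) [heading=180, draw]
  -- iteration 4/5 --
  RT 90: heading 180 -> 90
  LT 90: heading 90 -> 180
  FD 12: (-30,-2) -> (-42,-2) [heading=180, draw]
  -- iteration 5/5 --
  RT 90: heading 180 -> 90
  LT 90: heading 90 -> 180
  FD 12: (-42,-2) -> (-54,-2) [heading=180, draw]
]
Final: pos=(-54,-2), heading=180, 5 segment(s) drawn
Segments drawn: 5

Answer: 5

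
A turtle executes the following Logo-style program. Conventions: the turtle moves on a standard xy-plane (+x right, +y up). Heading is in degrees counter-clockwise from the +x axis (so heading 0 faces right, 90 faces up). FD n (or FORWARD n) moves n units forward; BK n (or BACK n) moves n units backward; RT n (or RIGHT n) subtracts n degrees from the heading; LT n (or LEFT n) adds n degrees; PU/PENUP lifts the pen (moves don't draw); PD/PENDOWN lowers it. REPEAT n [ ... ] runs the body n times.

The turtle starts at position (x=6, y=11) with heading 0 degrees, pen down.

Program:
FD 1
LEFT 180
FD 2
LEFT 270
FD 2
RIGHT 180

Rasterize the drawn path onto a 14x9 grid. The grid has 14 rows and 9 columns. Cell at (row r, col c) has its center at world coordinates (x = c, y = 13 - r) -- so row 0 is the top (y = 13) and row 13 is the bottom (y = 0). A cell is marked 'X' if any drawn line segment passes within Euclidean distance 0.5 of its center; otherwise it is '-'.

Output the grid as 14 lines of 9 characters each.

Segment 0: (6,11) -> (7,11)
Segment 1: (7,11) -> (5,11)
Segment 2: (5,11) -> (5,13)

Answer: -----X---
-----X---
-----XXX-
---------
---------
---------
---------
---------
---------
---------
---------
---------
---------
---------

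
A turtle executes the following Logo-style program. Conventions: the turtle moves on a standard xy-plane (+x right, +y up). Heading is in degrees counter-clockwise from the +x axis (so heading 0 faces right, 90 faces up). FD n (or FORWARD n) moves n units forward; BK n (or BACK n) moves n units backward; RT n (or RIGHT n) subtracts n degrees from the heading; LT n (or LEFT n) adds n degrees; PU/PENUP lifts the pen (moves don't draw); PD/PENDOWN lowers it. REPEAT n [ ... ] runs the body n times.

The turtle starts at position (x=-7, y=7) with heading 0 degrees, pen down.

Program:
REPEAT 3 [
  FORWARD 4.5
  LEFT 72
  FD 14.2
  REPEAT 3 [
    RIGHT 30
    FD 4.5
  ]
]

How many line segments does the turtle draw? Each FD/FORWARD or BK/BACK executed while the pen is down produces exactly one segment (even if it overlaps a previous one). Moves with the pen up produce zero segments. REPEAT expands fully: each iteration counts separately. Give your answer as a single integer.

Executing turtle program step by step:
Start: pos=(-7,7), heading=0, pen down
REPEAT 3 [
  -- iteration 1/3 --
  FD 4.5: (-7,7) -> (-2.5,7) [heading=0, draw]
  LT 72: heading 0 -> 72
  FD 14.2: (-2.5,7) -> (1.888,20.505) [heading=72, draw]
  REPEAT 3 [
    -- iteration 1/3 --
    RT 30: heading 72 -> 42
    FD 4.5: (1.888,20.505) -> (5.232,23.516) [heading=42, draw]
    -- iteration 2/3 --
    RT 30: heading 42 -> 12
    FD 4.5: (5.232,23.516) -> (9.634,24.452) [heading=12, draw]
    -- iteration 3/3 --
    RT 30: heading 12 -> 342
    FD 4.5: (9.634,24.452) -> (13.914,23.061) [heading=342, draw]
  ]
  -- iteration 2/3 --
  FD 4.5: (13.914,23.061) -> (18.193,21.671) [heading=342, draw]
  LT 72: heading 342 -> 54
  FD 14.2: (18.193,21.671) -> (26.54,33.159) [heading=54, draw]
  REPEAT 3 [
    -- iteration 1/3 --
    RT 30: heading 54 -> 24
    FD 4.5: (26.54,33.159) -> (30.651,34.989) [heading=24, draw]
    -- iteration 2/3 --
    RT 30: heading 24 -> 354
    FD 4.5: (30.651,34.989) -> (35.126,34.519) [heading=354, draw]
    -- iteration 3/3 --
    RT 30: heading 354 -> 324
    FD 4.5: (35.126,34.519) -> (38.767,31.873) [heading=324, draw]
  ]
  -- iteration 3/3 --
  FD 4.5: (38.767,31.873) -> (42.407,29.228) [heading=324, draw]
  LT 72: heading 324 -> 36
  FD 14.2: (42.407,29.228) -> (53.895,37.575) [heading=36, draw]
  REPEAT 3 [
    -- iteration 1/3 --
    RT 30: heading 36 -> 6
    FD 4.5: (53.895,37.575) -> (58.371,38.045) [heading=6, draw]
    -- iteration 2/3 --
    RT 30: heading 6 -> 336
    FD 4.5: (58.371,38.045) -> (62.482,36.215) [heading=336, draw]
    -- iteration 3/3 --
    RT 30: heading 336 -> 306
    FD 4.5: (62.482,36.215) -> (65.127,32.574) [heading=306, draw]
  ]
]
Final: pos=(65.127,32.574), heading=306, 15 segment(s) drawn
Segments drawn: 15

Answer: 15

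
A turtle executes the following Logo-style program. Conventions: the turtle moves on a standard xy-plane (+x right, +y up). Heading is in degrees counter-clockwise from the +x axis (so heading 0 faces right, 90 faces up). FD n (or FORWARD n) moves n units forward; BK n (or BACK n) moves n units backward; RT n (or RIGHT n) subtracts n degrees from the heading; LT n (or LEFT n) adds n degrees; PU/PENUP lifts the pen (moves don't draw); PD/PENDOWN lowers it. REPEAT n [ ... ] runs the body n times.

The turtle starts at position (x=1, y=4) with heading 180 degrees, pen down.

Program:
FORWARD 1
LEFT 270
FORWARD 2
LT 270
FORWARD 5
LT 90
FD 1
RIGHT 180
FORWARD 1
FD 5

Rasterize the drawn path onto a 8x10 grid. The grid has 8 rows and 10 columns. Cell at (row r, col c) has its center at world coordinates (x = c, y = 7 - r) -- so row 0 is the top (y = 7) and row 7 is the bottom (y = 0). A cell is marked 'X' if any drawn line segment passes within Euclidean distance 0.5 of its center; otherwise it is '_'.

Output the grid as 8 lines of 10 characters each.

Answer: _____X____
XXXXXX____
X____X____
XX___X____
_____X____
_____X____
_____X____
__________

Derivation:
Segment 0: (1,4) -> (0,4)
Segment 1: (0,4) -> (0,6)
Segment 2: (0,6) -> (5,6)
Segment 3: (5,6) -> (5,7)
Segment 4: (5,7) -> (5,6)
Segment 5: (5,6) -> (5,1)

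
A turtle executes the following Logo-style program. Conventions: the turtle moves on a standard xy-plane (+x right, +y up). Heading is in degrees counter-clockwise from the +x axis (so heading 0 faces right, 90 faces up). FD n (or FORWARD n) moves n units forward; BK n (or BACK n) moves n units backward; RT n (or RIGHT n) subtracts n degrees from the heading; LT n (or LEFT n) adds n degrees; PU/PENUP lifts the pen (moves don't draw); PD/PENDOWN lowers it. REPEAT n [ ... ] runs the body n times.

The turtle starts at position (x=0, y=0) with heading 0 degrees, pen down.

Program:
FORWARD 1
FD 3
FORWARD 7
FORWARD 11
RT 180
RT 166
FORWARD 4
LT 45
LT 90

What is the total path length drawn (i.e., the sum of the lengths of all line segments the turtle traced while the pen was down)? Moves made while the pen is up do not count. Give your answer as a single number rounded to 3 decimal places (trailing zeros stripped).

Executing turtle program step by step:
Start: pos=(0,0), heading=0, pen down
FD 1: (0,0) -> (1,0) [heading=0, draw]
FD 3: (1,0) -> (4,0) [heading=0, draw]
FD 7: (4,0) -> (11,0) [heading=0, draw]
FD 11: (11,0) -> (22,0) [heading=0, draw]
RT 180: heading 0 -> 180
RT 166: heading 180 -> 14
FD 4: (22,0) -> (25.881,0.968) [heading=14, draw]
LT 45: heading 14 -> 59
LT 90: heading 59 -> 149
Final: pos=(25.881,0.968), heading=149, 5 segment(s) drawn

Segment lengths:
  seg 1: (0,0) -> (1,0), length = 1
  seg 2: (1,0) -> (4,0), length = 3
  seg 3: (4,0) -> (11,0), length = 7
  seg 4: (11,0) -> (22,0), length = 11
  seg 5: (22,0) -> (25.881,0.968), length = 4
Total = 26

Answer: 26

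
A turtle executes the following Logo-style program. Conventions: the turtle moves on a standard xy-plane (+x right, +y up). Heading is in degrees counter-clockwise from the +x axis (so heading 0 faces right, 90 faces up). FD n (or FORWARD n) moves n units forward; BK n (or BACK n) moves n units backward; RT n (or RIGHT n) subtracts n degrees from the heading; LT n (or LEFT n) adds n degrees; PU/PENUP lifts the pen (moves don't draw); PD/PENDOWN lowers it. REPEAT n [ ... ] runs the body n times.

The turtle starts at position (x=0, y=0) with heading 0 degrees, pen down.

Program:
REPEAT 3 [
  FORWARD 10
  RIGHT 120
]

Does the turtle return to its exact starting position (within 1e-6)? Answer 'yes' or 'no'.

Executing turtle program step by step:
Start: pos=(0,0), heading=0, pen down
REPEAT 3 [
  -- iteration 1/3 --
  FD 10: (0,0) -> (10,0) [heading=0, draw]
  RT 120: heading 0 -> 240
  -- iteration 2/3 --
  FD 10: (10,0) -> (5,-8.66) [heading=240, draw]
  RT 120: heading 240 -> 120
  -- iteration 3/3 --
  FD 10: (5,-8.66) -> (0,0) [heading=120, draw]
  RT 120: heading 120 -> 0
]
Final: pos=(0,0), heading=0, 3 segment(s) drawn

Start position: (0, 0)
Final position: (0, 0)
Distance = 0; < 1e-6 -> CLOSED

Answer: yes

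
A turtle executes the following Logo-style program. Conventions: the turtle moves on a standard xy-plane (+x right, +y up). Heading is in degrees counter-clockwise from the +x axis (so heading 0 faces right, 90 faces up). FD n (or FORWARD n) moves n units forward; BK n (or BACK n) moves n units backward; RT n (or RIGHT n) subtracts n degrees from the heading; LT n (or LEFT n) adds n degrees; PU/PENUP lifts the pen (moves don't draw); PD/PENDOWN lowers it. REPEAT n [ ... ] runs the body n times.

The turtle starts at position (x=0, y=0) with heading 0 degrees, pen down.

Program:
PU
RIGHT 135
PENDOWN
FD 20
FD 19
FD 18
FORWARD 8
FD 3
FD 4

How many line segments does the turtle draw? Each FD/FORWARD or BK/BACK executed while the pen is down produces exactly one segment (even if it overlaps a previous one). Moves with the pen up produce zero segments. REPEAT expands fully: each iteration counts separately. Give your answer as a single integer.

Answer: 6

Derivation:
Executing turtle program step by step:
Start: pos=(0,0), heading=0, pen down
PU: pen up
RT 135: heading 0 -> 225
PD: pen down
FD 20: (0,0) -> (-14.142,-14.142) [heading=225, draw]
FD 19: (-14.142,-14.142) -> (-27.577,-27.577) [heading=225, draw]
FD 18: (-27.577,-27.577) -> (-40.305,-40.305) [heading=225, draw]
FD 8: (-40.305,-40.305) -> (-45.962,-45.962) [heading=225, draw]
FD 3: (-45.962,-45.962) -> (-48.083,-48.083) [heading=225, draw]
FD 4: (-48.083,-48.083) -> (-50.912,-50.912) [heading=225, draw]
Final: pos=(-50.912,-50.912), heading=225, 6 segment(s) drawn
Segments drawn: 6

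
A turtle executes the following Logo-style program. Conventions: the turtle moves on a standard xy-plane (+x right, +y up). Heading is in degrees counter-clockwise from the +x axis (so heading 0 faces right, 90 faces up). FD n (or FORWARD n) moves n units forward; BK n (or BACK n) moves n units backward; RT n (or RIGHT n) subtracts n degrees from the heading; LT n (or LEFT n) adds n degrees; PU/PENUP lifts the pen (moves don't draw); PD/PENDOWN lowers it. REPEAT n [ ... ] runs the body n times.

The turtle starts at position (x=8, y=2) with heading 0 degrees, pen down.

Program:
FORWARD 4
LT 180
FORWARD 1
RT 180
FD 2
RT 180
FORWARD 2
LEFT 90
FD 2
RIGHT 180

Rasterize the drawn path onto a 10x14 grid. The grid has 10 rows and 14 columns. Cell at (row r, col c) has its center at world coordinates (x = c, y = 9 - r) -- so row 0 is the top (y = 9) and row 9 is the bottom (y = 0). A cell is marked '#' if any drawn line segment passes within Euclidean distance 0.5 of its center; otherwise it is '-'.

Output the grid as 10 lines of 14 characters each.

Segment 0: (8,2) -> (12,2)
Segment 1: (12,2) -> (11,2)
Segment 2: (11,2) -> (13,2)
Segment 3: (13,2) -> (11,2)
Segment 4: (11,2) -> (11,-0)

Answer: --------------
--------------
--------------
--------------
--------------
--------------
--------------
--------######
-----------#--
-----------#--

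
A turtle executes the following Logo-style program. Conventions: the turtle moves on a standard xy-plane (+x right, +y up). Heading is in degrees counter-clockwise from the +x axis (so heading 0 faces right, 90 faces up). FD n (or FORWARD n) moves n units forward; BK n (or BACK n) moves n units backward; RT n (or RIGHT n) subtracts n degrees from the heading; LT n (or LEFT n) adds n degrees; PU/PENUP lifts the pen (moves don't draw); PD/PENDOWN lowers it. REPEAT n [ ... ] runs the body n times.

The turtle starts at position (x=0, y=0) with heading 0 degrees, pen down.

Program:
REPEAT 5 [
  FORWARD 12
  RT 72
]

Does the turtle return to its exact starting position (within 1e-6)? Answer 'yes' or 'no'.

Answer: yes

Derivation:
Executing turtle program step by step:
Start: pos=(0,0), heading=0, pen down
REPEAT 5 [
  -- iteration 1/5 --
  FD 12: (0,0) -> (12,0) [heading=0, draw]
  RT 72: heading 0 -> 288
  -- iteration 2/5 --
  FD 12: (12,0) -> (15.708,-11.413) [heading=288, draw]
  RT 72: heading 288 -> 216
  -- iteration 3/5 --
  FD 12: (15.708,-11.413) -> (6,-18.466) [heading=216, draw]
  RT 72: heading 216 -> 144
  -- iteration 4/5 --
  FD 12: (6,-18.466) -> (-3.708,-11.413) [heading=144, draw]
  RT 72: heading 144 -> 72
  -- iteration 5/5 --
  FD 12: (-3.708,-11.413) -> (0,0) [heading=72, draw]
  RT 72: heading 72 -> 0
]
Final: pos=(0,0), heading=0, 5 segment(s) drawn

Start position: (0, 0)
Final position: (0, 0)
Distance = 0; < 1e-6 -> CLOSED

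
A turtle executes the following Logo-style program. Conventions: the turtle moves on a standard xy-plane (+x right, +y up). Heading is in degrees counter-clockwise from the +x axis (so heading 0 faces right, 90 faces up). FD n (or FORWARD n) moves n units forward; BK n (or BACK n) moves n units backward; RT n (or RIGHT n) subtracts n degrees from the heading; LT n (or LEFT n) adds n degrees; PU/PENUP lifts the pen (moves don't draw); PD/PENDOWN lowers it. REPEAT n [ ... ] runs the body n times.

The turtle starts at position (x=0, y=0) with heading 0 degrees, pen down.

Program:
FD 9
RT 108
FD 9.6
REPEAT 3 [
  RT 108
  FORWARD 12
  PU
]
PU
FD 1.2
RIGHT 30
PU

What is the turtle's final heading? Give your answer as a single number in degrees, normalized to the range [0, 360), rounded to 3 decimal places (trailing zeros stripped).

Answer: 258

Derivation:
Executing turtle program step by step:
Start: pos=(0,0), heading=0, pen down
FD 9: (0,0) -> (9,0) [heading=0, draw]
RT 108: heading 0 -> 252
FD 9.6: (9,0) -> (6.033,-9.13) [heading=252, draw]
REPEAT 3 [
  -- iteration 1/3 --
  RT 108: heading 252 -> 144
  FD 12: (6.033,-9.13) -> (-3.675,-2.077) [heading=144, draw]
  PU: pen up
  -- iteration 2/3 --
  RT 108: heading 144 -> 36
  FD 12: (-3.675,-2.077) -> (6.033,4.977) [heading=36, move]
  PU: pen up
  -- iteration 3/3 --
  RT 108: heading 36 -> 288
  FD 12: (6.033,4.977) -> (9.742,-6.436) [heading=288, move]
  PU: pen up
]
PU: pen up
FD 1.2: (9.742,-6.436) -> (10.112,-7.577) [heading=288, move]
RT 30: heading 288 -> 258
PU: pen up
Final: pos=(10.112,-7.577), heading=258, 3 segment(s) drawn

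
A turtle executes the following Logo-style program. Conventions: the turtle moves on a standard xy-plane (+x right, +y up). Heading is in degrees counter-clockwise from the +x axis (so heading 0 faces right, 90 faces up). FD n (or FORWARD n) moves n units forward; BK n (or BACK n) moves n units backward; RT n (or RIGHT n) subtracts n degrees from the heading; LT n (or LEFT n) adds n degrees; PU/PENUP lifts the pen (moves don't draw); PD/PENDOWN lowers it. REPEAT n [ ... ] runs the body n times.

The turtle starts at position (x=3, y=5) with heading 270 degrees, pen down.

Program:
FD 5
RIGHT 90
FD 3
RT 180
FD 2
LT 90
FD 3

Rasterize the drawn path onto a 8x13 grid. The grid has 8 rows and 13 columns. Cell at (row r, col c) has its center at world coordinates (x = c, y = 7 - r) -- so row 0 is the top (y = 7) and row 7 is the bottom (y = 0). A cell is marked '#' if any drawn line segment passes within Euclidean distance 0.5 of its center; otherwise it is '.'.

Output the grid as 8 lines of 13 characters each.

Segment 0: (3,5) -> (3,0)
Segment 1: (3,0) -> (-0,0)
Segment 2: (-0,0) -> (2,0)
Segment 3: (2,0) -> (2,3)

Answer: .............
.............
...#.........
...#.........
..##.........
..##.........
..##.........
####.........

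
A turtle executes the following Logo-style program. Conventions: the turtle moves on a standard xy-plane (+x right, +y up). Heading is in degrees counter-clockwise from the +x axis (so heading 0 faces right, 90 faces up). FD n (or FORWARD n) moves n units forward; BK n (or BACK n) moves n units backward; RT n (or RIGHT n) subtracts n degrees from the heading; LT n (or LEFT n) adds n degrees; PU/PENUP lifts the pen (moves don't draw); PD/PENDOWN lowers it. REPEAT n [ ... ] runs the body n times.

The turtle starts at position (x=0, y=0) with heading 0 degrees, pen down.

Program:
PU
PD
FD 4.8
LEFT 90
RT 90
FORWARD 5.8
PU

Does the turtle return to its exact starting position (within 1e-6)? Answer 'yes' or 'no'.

Executing turtle program step by step:
Start: pos=(0,0), heading=0, pen down
PU: pen up
PD: pen down
FD 4.8: (0,0) -> (4.8,0) [heading=0, draw]
LT 90: heading 0 -> 90
RT 90: heading 90 -> 0
FD 5.8: (4.8,0) -> (10.6,0) [heading=0, draw]
PU: pen up
Final: pos=(10.6,0), heading=0, 2 segment(s) drawn

Start position: (0, 0)
Final position: (10.6, 0)
Distance = 10.6; >= 1e-6 -> NOT closed

Answer: no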